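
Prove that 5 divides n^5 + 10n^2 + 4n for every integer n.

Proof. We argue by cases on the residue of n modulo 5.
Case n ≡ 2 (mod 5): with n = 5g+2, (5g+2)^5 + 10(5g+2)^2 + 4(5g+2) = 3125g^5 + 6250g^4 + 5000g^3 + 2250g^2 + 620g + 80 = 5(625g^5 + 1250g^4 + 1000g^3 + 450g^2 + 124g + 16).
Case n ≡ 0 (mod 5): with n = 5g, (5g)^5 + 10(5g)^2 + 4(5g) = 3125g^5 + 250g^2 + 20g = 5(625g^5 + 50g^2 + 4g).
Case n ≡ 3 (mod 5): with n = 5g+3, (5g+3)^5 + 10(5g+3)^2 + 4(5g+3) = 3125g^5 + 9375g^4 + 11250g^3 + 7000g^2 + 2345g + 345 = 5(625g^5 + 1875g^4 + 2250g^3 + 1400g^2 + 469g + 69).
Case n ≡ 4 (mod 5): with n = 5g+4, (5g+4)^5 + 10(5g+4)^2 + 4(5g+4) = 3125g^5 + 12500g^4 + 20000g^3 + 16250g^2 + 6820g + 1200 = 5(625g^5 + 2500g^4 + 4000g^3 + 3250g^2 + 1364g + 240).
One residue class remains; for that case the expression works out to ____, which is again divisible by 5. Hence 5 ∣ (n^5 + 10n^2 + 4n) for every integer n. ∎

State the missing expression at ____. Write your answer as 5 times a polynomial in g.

5(625g^5 + 625g^4 + 250g^3 + 100g^2 + 29g + 3)

The residues treated are {2, 0, 3, 4}, so the missing case is n ≡ 1 (mod 5); write n = 5g+1.
Then (5g+1)^5 + 10(5g+1)^2 + 4(5g+1) = 3125g^5 + 3125g^4 + 1250g^3 + 500g^2 + 145g + 15 = 5(625g^5 + 625g^4 + 250g^3 + 100g^2 + 29g + 3).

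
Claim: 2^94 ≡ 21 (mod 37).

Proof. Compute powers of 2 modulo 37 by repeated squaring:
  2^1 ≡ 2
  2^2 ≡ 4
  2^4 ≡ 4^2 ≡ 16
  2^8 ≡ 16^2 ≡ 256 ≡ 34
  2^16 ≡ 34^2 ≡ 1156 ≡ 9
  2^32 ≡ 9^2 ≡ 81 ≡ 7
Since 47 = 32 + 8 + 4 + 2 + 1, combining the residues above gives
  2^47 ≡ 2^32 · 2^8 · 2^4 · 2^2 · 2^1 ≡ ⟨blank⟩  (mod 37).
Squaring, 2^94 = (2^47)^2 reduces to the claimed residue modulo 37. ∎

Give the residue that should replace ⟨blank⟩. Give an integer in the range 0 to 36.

13

Multiply the listed residues: 7 · 34 · 16 · 4 · 2 = 238 → 3808 → 15232 → 30464.
Reducing modulo 37: 30464 = 823·37 + 13, so 2^47 ≡ 13.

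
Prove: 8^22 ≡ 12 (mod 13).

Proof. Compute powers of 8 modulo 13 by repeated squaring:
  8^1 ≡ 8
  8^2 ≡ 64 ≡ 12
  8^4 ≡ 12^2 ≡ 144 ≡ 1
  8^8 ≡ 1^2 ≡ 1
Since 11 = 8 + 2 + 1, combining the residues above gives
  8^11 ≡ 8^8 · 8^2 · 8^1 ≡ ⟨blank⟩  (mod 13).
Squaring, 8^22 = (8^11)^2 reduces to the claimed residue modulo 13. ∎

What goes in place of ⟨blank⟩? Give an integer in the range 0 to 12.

5

8^8 · 8^2 · 8^1 ≡ 1 · 12 · 8 = 96.
96 mod 13 = 5, so 8^11 ≡ 5 (mod 13).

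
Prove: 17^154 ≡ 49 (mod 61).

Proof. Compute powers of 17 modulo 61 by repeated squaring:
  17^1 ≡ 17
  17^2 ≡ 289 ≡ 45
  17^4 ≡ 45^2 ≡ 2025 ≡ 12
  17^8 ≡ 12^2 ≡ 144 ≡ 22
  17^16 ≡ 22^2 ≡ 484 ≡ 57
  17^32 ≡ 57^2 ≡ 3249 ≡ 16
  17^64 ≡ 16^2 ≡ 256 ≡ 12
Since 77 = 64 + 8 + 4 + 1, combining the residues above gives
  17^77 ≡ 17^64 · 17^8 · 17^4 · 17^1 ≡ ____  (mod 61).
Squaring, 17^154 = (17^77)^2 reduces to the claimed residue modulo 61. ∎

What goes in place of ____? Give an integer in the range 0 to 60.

Multiply the listed residues: 12 · 22 · 12 · 17 = 264 → 3168 → 53856.
Reducing modulo 61: 53856 = 882·61 + 54, so 17^77 ≡ 54.

54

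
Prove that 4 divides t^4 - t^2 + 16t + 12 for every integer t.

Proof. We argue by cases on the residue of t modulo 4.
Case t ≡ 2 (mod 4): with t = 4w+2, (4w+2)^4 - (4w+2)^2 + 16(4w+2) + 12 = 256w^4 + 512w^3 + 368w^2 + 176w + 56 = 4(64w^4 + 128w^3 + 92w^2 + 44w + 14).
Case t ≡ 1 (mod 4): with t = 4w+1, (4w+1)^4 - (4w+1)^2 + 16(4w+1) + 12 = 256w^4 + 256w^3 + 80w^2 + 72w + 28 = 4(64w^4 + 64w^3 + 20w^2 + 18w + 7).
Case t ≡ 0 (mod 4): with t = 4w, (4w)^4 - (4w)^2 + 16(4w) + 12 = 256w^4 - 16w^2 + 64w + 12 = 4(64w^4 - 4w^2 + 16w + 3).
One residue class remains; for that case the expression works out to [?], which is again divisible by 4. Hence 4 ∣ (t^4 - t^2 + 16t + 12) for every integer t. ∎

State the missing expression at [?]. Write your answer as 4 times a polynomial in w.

Only t ≡ 3 (mod 4) is unaccounted for. Put t = 4w+3:
(4w+3)^4 - (4w+3)^2 + 16(4w+3) + 12 expands to 256w^4 + 768w^3 + 848w^2 + 472w + 132,
and factoring out 4 leaves 4(64w^4 + 192w^3 + 212w^2 + 118w + 33).

4(64w^4 + 192w^3 + 212w^2 + 118w + 33)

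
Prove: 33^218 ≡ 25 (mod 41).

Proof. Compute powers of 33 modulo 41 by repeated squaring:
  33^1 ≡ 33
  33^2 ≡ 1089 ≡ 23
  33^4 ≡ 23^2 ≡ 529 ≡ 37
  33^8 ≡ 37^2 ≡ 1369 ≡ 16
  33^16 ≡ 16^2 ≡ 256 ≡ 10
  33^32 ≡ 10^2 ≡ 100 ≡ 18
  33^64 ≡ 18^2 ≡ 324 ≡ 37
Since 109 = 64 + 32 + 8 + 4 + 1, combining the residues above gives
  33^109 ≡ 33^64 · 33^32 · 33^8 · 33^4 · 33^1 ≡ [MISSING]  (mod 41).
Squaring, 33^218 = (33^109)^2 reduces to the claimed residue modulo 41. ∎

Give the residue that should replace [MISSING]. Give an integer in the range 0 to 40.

36

Multiply the listed residues: 37 · 18 · 16 · 37 · 33 = 666 → 10656 → 394272 → 13010976.
Reducing modulo 41: 13010976 = 317340·41 + 36, so 33^109 ≡ 36.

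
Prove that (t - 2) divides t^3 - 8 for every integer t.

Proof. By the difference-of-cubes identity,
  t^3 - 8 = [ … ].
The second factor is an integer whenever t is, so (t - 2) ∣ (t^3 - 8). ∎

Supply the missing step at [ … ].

(t - 2)(t^2 + 2t + 4)

a^3 - b^3 = (a - b)(a^2 + ab + b^2). With a = t, b = 2:
t^3 - 8 = (t - 2)(t^2 + 2t + 4).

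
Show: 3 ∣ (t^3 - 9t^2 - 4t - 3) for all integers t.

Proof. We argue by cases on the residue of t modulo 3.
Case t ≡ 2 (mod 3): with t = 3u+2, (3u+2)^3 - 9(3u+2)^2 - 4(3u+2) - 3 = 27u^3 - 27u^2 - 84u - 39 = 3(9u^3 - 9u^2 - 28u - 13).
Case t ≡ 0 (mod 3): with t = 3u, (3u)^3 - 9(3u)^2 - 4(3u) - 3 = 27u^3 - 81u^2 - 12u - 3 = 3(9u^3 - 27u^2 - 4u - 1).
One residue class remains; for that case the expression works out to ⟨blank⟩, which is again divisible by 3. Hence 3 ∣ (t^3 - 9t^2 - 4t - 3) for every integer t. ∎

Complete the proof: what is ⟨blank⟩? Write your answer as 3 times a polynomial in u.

3(9u^3 - 18u^2 - 19u - 5)

Only t ≡ 1 (mod 3) is unaccounted for. Put t = 3u+1:
(3u+1)^3 - 9(3u+1)^2 - 4(3u+1) - 3 expands to 27u^3 - 54u^2 - 57u - 15,
and factoring out 3 leaves 3(9u^3 - 18u^2 - 19u - 5).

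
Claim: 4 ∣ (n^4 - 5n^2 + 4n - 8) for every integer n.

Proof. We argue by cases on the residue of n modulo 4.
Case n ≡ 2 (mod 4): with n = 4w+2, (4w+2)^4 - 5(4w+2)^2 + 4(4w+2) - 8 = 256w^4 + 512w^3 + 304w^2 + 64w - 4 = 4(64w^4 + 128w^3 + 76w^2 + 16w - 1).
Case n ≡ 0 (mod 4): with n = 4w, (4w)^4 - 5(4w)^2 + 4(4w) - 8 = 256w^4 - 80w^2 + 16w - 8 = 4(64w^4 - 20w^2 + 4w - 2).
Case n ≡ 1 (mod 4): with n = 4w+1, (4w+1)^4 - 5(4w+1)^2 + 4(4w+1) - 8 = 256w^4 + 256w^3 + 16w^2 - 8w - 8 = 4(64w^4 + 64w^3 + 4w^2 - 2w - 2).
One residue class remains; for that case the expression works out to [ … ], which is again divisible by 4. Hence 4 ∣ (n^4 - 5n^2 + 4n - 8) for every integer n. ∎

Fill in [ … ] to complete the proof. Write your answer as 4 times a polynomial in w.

The residues treated are {2, 0, 1}, so the missing case is n ≡ 3 (mod 4); write n = 4w+3.
Then (4w+3)^4 - 5(4w+3)^2 + 4(4w+3) - 8 = 256w^4 + 768w^3 + 784w^2 + 328w + 40 = 4(64w^4 + 192w^3 + 196w^2 + 82w + 10).

4(64w^4 + 192w^3 + 196w^2 + 82w + 10)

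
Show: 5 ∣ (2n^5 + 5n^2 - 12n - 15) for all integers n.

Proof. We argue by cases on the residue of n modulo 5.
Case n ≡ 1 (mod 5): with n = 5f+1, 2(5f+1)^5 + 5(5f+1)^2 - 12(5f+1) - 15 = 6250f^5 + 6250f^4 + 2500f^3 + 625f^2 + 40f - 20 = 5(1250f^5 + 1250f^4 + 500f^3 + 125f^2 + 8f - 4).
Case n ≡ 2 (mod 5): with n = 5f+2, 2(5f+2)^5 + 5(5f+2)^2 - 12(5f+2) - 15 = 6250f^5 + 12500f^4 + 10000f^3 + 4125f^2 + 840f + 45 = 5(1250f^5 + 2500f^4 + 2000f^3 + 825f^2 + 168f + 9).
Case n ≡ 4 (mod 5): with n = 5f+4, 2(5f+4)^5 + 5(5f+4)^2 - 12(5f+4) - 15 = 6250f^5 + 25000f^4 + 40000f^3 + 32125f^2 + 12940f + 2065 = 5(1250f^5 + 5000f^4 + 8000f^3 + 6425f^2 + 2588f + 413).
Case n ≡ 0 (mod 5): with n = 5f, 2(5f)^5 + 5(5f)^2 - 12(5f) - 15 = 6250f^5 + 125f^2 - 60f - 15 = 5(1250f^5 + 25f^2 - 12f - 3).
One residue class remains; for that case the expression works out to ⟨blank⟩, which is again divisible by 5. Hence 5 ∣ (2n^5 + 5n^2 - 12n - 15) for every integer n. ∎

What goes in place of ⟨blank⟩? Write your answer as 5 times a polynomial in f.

5(1250f^5 + 3750f^4 + 4500f^3 + 2725f^2 + 828f + 96)

Only n ≡ 3 (mod 5) is unaccounted for. Put n = 5f+3:
2(5f+3)^5 + 5(5f+3)^2 - 12(5f+3) - 15 expands to 6250f^5 + 18750f^4 + 22500f^3 + 13625f^2 + 4140f + 480,
and factoring out 5 leaves 5(1250f^5 + 3750f^4 + 4500f^3 + 2725f^2 + 828f + 96).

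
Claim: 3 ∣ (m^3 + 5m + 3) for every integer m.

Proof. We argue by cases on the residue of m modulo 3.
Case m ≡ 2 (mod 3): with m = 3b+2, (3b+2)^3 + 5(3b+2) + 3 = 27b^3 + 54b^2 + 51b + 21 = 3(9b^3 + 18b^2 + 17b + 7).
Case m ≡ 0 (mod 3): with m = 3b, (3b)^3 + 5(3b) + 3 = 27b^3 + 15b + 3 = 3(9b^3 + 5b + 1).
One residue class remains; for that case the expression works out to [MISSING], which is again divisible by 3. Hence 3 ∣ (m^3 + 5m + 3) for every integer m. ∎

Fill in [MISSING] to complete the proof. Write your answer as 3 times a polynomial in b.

3(9b^3 + 9b^2 + 8b + 3)

Only m ≡ 1 (mod 3) is unaccounted for. Put m = 3b+1:
(3b+1)^3 + 5(3b+1) + 3 expands to 27b^3 + 27b^2 + 24b + 9,
and factoring out 3 leaves 3(9b^3 + 9b^2 + 8b + 3).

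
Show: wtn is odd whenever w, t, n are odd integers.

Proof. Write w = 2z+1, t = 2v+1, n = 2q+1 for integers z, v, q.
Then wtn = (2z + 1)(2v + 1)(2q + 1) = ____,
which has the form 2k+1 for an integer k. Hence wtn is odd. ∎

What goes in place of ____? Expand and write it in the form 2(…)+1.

2(4qvz + 2qv + 2qz + q + 2vz + v + z) + 1

Expanding: (2z + 1)(2v + 1)(2q + 1) = 8qvz + 4qv + 4qz + 2q + 4vz + 2v + 2z + 1.
Every term except the constant is even, so this is 2(4qvz + 2qv + 2qz + q + 2vz + v + z) + 1,
and 4qvz + 2qv + 2qz + q + 2vz + v + z ∈ ℤ gives the required form.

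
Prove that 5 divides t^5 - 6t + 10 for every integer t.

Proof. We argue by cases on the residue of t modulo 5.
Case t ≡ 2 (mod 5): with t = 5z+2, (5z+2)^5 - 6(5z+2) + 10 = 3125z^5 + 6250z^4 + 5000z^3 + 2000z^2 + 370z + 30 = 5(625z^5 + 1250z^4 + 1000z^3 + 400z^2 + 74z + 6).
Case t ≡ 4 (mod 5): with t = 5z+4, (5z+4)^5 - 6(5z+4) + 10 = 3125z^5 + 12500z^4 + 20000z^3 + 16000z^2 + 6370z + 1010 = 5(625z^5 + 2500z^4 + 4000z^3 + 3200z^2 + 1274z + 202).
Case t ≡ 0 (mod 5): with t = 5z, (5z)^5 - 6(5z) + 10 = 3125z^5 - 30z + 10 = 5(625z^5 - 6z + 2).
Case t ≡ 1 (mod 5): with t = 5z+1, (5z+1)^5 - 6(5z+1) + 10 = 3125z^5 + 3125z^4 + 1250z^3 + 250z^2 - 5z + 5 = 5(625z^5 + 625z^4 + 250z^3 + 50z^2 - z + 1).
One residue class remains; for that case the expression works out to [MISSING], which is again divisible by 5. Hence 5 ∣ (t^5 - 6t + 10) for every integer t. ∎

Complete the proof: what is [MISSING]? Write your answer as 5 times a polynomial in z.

The residues treated are {2, 4, 0, 1}, so the missing case is t ≡ 3 (mod 5); write t = 5z+3.
Then (5z+3)^5 - 6(5z+3) + 10 = 3125z^5 + 9375z^4 + 11250z^3 + 6750z^2 + 1995z + 235 = 5(625z^5 + 1875z^4 + 2250z^3 + 1350z^2 + 399z + 47).

5(625z^5 + 1875z^4 + 2250z^3 + 1350z^2 + 399z + 47)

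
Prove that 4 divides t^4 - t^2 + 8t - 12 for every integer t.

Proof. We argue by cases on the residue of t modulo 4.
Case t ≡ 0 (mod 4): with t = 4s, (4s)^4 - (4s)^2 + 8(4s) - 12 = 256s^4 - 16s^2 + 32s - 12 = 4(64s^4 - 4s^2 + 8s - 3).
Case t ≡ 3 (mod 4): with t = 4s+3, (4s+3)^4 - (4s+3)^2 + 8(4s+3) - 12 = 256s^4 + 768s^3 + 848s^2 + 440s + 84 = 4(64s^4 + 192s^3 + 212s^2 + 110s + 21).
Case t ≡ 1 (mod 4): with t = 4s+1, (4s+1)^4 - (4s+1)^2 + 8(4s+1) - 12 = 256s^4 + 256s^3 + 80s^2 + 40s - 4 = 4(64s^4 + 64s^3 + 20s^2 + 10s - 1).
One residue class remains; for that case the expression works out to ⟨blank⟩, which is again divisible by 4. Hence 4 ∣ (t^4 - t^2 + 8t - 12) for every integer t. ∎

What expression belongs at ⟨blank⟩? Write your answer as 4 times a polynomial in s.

The residues treated are {0, 3, 1}, so the missing case is t ≡ 2 (mod 4); write t = 4s+2.
Then (4s+2)^4 - (4s+2)^2 + 8(4s+2) - 12 = 256s^4 + 512s^3 + 368s^2 + 144s + 16 = 4(64s^4 + 128s^3 + 92s^2 + 36s + 4).

4(64s^4 + 128s^3 + 92s^2 + 36s + 4)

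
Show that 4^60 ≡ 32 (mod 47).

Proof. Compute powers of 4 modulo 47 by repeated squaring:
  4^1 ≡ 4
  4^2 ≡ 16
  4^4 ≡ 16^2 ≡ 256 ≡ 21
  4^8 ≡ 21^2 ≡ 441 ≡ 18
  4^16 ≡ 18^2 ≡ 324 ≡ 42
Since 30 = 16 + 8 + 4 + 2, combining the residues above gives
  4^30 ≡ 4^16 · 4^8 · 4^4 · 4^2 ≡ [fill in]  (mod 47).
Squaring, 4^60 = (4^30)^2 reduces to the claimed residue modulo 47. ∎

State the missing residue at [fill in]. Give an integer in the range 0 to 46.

28

4^16 · 4^8 · 4^4 · 4^2 ≡ 42 · 18 · 21 · 16 = 254016.
254016 mod 47 = 28, so 4^30 ≡ 28 (mod 47).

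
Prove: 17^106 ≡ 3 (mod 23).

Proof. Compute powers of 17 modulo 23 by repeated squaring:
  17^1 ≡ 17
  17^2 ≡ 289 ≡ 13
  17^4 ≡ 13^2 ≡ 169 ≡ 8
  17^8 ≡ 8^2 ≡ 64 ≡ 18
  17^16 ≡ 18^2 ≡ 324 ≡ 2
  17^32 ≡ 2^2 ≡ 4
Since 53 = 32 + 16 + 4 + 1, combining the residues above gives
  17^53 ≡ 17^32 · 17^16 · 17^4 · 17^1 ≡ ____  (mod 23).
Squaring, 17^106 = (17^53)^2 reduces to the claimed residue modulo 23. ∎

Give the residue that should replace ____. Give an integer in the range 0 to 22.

Multiply the listed residues: 4 · 2 · 8 · 17 = 8 → 64 → 1088.
Reducing modulo 23: 1088 = 47·23 + 7, so 17^53 ≡ 7.

7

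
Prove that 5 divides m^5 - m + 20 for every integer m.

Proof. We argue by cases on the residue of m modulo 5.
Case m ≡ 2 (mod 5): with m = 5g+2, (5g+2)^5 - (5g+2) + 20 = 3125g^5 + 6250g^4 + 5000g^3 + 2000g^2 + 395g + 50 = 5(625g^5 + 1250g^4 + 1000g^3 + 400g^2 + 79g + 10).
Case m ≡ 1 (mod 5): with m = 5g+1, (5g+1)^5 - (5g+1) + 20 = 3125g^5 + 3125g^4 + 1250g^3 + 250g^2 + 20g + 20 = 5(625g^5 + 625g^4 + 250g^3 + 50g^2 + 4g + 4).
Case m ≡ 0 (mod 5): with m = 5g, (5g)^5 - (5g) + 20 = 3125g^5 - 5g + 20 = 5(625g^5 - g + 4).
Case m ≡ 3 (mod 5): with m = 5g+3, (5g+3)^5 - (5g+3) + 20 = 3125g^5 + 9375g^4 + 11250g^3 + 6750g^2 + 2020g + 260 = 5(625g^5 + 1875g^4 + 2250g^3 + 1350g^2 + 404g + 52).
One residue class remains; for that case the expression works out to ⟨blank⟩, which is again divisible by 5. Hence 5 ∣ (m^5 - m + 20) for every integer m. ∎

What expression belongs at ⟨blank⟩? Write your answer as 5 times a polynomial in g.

The residues treated are {2, 1, 0, 3}, so the missing case is m ≡ 4 (mod 5); write m = 5g+4.
Then (5g+4)^5 - (5g+4) + 20 = 3125g^5 + 12500g^4 + 20000g^3 + 16000g^2 + 6395g + 1040 = 5(625g^5 + 2500g^4 + 4000g^3 + 3200g^2 + 1279g + 208).

5(625g^5 + 2500g^4 + 4000g^3 + 3200g^2 + 1279g + 208)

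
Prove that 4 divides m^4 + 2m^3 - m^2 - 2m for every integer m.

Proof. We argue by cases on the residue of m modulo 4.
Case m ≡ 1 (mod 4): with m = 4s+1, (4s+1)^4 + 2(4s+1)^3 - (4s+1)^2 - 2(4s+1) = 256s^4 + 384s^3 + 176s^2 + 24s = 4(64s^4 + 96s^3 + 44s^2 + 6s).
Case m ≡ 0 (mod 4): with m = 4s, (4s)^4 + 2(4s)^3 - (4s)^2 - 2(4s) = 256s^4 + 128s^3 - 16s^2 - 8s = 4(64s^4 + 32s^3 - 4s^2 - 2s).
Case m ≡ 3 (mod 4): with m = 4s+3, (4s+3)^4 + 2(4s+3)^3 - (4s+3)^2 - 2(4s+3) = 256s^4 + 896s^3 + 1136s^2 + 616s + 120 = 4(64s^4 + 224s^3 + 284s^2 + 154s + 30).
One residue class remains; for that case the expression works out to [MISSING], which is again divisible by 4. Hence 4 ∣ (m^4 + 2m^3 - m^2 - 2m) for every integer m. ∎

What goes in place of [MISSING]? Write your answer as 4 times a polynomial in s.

4(64s^4 + 160s^3 + 140s^2 + 50s + 6)

The residues treated are {1, 0, 3}, so the missing case is m ≡ 2 (mod 4); write m = 4s+2.
Then (4s+2)^4 + 2(4s+2)^3 - (4s+2)^2 - 2(4s+2) = 256s^4 + 640s^3 + 560s^2 + 200s + 24 = 4(64s^4 + 160s^3 + 140s^2 + 50s + 6).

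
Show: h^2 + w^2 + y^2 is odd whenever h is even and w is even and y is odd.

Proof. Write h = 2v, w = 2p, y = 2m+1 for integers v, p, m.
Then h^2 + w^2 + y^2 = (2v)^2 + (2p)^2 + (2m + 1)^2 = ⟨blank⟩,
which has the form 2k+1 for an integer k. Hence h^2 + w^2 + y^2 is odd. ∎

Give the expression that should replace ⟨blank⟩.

2(2m^2 + 2m + 2p^2 + 2v^2) + 1

Expanding: (2v)^2 + (2p)^2 + (2m + 1)^2 = 4m^2 + 4m + 4p^2 + 4v^2 + 1.
Every term except the constant is even, so this is 2(2m^2 + 2m + 2p^2 + 2v^2) + 1,
and 2m^2 + 2m + 2p^2 + 2v^2 ∈ ℤ gives the required form.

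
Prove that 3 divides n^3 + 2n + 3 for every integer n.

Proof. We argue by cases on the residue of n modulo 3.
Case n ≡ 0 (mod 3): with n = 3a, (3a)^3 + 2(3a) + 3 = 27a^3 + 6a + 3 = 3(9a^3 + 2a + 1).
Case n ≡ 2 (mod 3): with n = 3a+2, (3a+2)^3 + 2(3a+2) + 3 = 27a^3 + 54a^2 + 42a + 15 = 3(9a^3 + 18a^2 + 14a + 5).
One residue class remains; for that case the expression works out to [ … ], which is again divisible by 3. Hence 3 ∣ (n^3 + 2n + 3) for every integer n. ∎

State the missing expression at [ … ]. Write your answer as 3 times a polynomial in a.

The residues treated are {0, 2}, so the missing case is n ≡ 1 (mod 3); write n = 3a+1.
Then (3a+1)^3 + 2(3a+1) + 3 = 27a^3 + 27a^2 + 15a + 6 = 3(9a^3 + 9a^2 + 5a + 2).

3(9a^3 + 9a^2 + 5a + 2)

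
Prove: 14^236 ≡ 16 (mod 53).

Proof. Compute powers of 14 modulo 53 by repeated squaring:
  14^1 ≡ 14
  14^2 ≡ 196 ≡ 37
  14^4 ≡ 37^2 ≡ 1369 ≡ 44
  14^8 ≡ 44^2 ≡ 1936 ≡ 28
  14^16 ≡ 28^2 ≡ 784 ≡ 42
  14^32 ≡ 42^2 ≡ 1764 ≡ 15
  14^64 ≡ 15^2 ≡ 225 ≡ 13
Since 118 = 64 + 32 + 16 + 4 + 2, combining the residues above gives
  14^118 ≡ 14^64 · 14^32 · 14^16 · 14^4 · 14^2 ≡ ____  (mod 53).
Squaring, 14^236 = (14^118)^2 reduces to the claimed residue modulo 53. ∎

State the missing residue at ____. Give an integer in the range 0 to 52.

Multiply the listed residues: 13 · 15 · 42 · 44 · 37 = 195 → 8190 → 360360 → 13333320.
Reducing modulo 53: 13333320 = 251572·53 + 4, so 14^118 ≡ 4.

4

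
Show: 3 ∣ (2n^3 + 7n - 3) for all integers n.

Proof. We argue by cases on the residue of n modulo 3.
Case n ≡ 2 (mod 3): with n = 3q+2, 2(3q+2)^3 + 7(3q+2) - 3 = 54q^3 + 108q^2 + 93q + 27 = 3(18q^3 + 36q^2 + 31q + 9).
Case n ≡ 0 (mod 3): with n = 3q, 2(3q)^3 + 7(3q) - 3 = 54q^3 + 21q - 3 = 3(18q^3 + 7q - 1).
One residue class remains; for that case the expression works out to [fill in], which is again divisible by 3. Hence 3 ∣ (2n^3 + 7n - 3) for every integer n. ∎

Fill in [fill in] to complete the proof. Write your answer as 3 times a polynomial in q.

Only n ≡ 1 (mod 3) is unaccounted for. Put n = 3q+1:
2(3q+1)^3 + 7(3q+1) - 3 expands to 54q^3 + 54q^2 + 39q + 6,
and factoring out 3 leaves 3(18q^3 + 18q^2 + 13q + 2).

3(18q^3 + 18q^2 + 13q + 2)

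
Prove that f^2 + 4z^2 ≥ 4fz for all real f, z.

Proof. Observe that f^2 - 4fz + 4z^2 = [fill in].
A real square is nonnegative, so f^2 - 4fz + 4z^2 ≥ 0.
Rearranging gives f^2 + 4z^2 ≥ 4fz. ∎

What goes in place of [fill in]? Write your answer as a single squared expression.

(f - 2z)^2

The leading and trailing coefficients are 1^2 and 2^2, and 4 = 2·1·2, so the trinomial is (f - 2z)^2.
Hence f^2 - 4fz + 4z^2 ≥ 0.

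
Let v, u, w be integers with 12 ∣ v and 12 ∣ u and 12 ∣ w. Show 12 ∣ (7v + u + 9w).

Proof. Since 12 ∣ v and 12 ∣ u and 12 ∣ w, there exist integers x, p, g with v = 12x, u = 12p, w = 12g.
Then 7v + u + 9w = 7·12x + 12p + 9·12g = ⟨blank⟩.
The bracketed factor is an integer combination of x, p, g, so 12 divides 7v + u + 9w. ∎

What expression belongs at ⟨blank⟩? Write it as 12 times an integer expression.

12(9g + p + 7x)

Pull the common 12 out of every term: 7·12x + 12p + 9·12g = 12(9g + p + 7x).
9g + p + 7x is an integer, which exhibits the divisibility.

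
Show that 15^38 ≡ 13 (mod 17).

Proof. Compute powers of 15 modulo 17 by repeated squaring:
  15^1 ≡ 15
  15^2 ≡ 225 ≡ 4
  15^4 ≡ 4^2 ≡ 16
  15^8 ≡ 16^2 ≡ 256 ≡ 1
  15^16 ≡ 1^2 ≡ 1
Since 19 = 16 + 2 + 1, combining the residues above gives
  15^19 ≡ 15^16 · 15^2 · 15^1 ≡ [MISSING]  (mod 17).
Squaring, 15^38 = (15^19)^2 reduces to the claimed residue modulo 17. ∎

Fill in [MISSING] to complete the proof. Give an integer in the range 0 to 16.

Multiply the listed residues: 1 · 4 · 15 = 4 → 60.
Reducing modulo 17: 60 = 3·17 + 9, so 15^19 ≡ 9.

9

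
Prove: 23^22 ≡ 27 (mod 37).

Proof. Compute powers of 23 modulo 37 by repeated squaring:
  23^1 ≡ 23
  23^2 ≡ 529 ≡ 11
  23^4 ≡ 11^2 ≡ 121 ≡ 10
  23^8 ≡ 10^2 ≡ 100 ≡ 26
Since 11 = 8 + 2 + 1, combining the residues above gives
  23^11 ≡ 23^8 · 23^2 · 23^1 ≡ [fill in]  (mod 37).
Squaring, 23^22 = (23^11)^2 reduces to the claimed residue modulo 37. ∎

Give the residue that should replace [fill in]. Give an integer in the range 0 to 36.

29

Multiply the listed residues: 26 · 11 · 23 = 286 → 6578.
Reducing modulo 37: 6578 = 177·37 + 29, so 23^11 ≡ 29.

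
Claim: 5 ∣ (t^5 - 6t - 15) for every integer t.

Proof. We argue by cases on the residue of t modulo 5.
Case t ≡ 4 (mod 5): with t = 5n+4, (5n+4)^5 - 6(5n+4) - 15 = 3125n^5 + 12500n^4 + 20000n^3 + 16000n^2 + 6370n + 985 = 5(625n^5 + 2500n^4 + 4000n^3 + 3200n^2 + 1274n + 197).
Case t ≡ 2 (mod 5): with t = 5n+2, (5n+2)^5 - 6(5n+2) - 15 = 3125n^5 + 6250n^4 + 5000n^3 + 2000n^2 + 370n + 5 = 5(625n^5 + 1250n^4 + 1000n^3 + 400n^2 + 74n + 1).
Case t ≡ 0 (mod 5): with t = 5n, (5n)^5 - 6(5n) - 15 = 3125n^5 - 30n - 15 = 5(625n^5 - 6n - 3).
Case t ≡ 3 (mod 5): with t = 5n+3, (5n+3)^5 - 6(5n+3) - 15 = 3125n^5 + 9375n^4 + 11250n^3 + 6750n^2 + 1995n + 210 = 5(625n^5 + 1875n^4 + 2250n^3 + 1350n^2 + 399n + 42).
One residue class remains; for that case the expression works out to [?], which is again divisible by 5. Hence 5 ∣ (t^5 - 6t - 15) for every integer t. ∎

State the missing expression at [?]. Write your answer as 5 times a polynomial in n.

Only t ≡ 1 (mod 5) is unaccounted for. Put t = 5n+1:
(5n+1)^5 - 6(5n+1) - 15 expands to 3125n^5 + 3125n^4 + 1250n^3 + 250n^2 - 5n - 20,
and factoring out 5 leaves 5(625n^5 + 625n^4 + 250n^3 + 50n^2 - n - 4).

5(625n^5 + 625n^4 + 250n^3 + 50n^2 - n - 4)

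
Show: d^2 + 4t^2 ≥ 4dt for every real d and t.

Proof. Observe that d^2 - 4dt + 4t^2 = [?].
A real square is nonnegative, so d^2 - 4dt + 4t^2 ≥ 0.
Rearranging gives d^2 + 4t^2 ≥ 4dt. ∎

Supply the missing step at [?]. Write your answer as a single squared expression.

(d - 2t)^2

d^2 - 4dt + 4t^2 is a perfect-square trinomial: the outer terms are (d)^2 and (2t)^2, and the cross term is -2·d·2t.
So d^2 - 4dt + 4t^2 = (d - 2t)^2 ≥ 0.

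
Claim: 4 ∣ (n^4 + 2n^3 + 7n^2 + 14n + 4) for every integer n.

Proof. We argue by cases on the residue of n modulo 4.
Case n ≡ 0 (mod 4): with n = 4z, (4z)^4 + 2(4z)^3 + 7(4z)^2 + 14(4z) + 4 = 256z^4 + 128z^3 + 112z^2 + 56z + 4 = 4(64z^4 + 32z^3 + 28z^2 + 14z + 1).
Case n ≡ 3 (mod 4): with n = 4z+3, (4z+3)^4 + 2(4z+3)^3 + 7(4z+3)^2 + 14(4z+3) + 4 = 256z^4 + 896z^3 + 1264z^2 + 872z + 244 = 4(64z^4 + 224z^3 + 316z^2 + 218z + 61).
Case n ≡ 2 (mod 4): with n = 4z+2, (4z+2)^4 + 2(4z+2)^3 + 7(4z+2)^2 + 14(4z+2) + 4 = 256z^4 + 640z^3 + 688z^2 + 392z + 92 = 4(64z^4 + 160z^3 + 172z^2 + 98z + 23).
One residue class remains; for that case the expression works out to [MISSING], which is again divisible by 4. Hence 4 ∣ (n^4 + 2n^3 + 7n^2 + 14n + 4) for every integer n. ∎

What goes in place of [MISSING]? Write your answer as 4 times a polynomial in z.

4(64z^4 + 96z^3 + 76z^2 + 38z + 7)

The residues treated are {0, 3, 2}, so the missing case is n ≡ 1 (mod 4); write n = 4z+1.
Then (4z+1)^4 + 2(4z+1)^3 + 7(4z+1)^2 + 14(4z+1) + 4 = 256z^4 + 384z^3 + 304z^2 + 152z + 28 = 4(64z^4 + 96z^3 + 76z^2 + 38z + 7).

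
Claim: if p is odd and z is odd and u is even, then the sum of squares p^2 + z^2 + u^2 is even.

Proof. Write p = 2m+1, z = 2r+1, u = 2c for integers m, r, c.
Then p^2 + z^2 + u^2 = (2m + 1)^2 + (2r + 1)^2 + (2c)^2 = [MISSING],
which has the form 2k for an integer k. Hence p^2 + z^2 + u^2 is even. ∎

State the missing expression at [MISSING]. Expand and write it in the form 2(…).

2(2c^2 + 2m^2 + 2m + 2r^2 + 2r + 1)

Expanding: (2m + 1)^2 + (2r + 1)^2 + (2c)^2 = 4c^2 + 4m^2 + 4m + 4r^2 + 4r + 2.
Every term is even; pulling out the factor of 2 gives 2(2c^2 + 2m^2 + 2m + 2r^2 + 2r + 1).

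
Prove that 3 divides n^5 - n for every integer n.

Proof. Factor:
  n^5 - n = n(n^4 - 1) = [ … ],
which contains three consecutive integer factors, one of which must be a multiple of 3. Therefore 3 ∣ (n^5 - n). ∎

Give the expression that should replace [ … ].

(n - 1)n(n + 1)(n^2 + 1)

n^4 - 1 = (n^2 - 1)(n^2 + 1), and n^2 - 1 = (n-1)(n+1).
So n(n^4 - 1) = (n - 1)n(n + 1)(n^2 + 1).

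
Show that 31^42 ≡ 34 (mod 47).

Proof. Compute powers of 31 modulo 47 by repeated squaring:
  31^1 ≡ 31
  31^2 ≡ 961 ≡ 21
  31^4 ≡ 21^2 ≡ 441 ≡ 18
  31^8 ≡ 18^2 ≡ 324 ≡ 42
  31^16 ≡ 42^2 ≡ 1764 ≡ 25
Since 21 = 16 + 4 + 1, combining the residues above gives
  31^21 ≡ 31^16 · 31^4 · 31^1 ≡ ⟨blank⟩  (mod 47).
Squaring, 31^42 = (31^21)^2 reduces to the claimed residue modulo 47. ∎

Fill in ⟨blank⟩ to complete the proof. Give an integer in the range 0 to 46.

Multiply the listed residues: 25 · 18 · 31 = 450 → 13950.
Reducing modulo 47: 13950 = 296·47 + 38, so 31^21 ≡ 38.

38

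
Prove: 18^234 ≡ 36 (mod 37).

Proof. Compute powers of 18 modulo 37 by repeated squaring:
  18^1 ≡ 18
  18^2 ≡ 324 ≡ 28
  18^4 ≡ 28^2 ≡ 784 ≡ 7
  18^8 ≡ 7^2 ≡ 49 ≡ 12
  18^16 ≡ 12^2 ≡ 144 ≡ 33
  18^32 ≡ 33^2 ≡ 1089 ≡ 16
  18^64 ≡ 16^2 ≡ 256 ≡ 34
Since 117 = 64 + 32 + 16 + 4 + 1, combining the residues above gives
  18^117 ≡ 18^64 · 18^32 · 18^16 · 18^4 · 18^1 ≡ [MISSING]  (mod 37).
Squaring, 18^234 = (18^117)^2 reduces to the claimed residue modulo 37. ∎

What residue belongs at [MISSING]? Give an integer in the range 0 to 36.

Multiply the listed residues: 34 · 16 · 33 · 7 · 18 = 544 → 17952 → 125664 → 2261952.
Reducing modulo 37: 2261952 = 61133·37 + 31, so 18^117 ≡ 31.

31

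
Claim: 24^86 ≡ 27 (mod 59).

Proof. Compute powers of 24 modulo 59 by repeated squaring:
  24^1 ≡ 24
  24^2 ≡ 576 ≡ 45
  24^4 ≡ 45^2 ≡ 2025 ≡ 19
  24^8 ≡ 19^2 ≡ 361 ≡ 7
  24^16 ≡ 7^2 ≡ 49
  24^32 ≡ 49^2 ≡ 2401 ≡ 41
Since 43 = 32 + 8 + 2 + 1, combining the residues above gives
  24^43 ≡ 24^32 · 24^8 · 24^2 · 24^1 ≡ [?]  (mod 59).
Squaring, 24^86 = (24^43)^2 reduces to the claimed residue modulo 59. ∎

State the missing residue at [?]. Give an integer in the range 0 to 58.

Multiply the listed residues: 41 · 7 · 45 · 24 = 287 → 12915 → 309960.
Reducing modulo 59: 309960 = 5253·59 + 33, so 24^43 ≡ 33.

33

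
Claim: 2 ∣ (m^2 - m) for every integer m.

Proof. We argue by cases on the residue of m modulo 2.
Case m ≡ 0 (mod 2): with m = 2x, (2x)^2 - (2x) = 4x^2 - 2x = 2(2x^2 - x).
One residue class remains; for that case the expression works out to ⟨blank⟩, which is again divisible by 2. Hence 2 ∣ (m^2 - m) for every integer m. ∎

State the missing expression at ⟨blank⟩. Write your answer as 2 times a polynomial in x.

The residues treated are {0}, so the missing case is m ≡ 1 (mod 2); write m = 2x+1.
Then (2x+1)^2 - (2x+1) = 4x^2 + 2x = 2(2x^2 + x).

2(2x^2 + x)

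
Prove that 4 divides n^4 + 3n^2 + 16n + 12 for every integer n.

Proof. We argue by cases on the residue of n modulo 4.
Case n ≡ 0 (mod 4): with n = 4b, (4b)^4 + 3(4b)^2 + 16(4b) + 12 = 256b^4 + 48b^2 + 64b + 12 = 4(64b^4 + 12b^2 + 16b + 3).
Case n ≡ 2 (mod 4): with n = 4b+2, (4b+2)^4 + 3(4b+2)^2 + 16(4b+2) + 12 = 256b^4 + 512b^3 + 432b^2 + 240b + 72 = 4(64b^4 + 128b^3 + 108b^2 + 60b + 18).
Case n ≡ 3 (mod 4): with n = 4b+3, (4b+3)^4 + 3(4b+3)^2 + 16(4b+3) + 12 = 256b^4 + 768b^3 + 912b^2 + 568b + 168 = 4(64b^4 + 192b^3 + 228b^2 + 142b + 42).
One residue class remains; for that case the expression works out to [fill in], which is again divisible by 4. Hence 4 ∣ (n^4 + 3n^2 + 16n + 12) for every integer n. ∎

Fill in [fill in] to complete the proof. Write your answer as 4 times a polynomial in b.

4(64b^4 + 64b^3 + 36b^2 + 26b + 8)

Only n ≡ 1 (mod 4) is unaccounted for. Put n = 4b+1:
(4b+1)^4 + 3(4b+1)^2 + 16(4b+1) + 12 expands to 256b^4 + 256b^3 + 144b^2 + 104b + 32,
and factoring out 4 leaves 4(64b^4 + 64b^3 + 36b^2 + 26b + 8).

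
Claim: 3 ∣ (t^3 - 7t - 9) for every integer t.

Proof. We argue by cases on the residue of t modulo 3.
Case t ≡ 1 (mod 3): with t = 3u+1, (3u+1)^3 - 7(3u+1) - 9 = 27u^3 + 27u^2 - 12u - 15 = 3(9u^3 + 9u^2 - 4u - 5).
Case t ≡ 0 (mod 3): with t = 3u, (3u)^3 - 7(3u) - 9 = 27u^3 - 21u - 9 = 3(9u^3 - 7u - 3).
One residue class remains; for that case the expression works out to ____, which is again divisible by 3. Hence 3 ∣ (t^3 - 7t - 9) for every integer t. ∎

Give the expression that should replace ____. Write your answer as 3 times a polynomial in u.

3(9u^3 + 18u^2 + 5u - 5)

The residues treated are {1, 0}, so the missing case is t ≡ 2 (mod 3); write t = 3u+2.
Then (3u+2)^3 - 7(3u+2) - 9 = 27u^3 + 54u^2 + 15u - 15 = 3(9u^3 + 18u^2 + 5u - 5).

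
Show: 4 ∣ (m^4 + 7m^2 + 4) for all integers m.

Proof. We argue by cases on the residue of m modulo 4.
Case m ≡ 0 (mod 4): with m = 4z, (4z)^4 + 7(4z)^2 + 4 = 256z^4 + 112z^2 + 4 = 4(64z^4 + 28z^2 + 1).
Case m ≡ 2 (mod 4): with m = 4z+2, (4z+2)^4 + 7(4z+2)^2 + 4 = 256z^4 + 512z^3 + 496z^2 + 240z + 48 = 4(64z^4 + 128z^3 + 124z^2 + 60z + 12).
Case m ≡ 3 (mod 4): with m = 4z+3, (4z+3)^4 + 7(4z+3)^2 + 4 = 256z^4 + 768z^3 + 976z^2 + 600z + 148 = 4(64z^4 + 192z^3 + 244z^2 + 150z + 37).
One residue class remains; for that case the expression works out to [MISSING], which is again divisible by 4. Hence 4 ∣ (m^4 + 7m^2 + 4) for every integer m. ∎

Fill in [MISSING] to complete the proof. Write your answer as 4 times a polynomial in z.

The residues treated are {0, 2, 3}, so the missing case is m ≡ 1 (mod 4); write m = 4z+1.
Then (4z+1)^4 + 7(4z+1)^2 + 4 = 256z^4 + 256z^3 + 208z^2 + 72z + 12 = 4(64z^4 + 64z^3 + 52z^2 + 18z + 3).

4(64z^4 + 64z^3 + 52z^2 + 18z + 3)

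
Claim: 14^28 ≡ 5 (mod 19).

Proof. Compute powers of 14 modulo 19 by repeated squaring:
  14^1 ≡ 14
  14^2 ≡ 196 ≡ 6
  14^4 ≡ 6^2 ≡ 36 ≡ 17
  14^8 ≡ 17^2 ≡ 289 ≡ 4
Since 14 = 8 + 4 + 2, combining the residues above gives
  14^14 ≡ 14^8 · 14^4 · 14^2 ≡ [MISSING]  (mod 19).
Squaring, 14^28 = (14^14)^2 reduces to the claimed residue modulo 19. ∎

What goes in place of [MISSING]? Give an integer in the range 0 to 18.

9

Multiply the listed residues: 4 · 17 · 6 = 68 → 408.
Reducing modulo 19: 408 = 21·19 + 9, so 14^14 ≡ 9.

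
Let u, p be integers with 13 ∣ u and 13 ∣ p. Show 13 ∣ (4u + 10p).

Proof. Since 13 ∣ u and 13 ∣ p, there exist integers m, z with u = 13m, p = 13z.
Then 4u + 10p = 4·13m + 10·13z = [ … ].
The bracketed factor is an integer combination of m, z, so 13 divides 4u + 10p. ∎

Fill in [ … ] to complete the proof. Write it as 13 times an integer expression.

13(4m + 10z)

Pull the common 13 out of every term: 4·13m + 10·13z = 13(4m + 10z).
4m + 10z is an integer, which exhibits the divisibility.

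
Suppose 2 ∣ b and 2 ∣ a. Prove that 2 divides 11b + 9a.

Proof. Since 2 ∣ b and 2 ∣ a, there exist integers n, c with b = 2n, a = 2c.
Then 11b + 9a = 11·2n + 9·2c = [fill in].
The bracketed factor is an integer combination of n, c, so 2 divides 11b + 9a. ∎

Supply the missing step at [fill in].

Pull the common 2 out of every term: 11·2n + 9·2c = 2(9c + 11n).
9c + 11n is an integer, which exhibits the divisibility.

2(9c + 11n)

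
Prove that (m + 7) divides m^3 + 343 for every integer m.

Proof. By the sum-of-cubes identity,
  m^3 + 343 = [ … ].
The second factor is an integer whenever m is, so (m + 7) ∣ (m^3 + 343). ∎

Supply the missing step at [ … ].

(m + 7)(m^2 - 7m + 49)

a^3 + b^3 = (a + b)(a^2 - ab + b^2). With a = m, b = 7:
m^3 + 343 = (m + 7)(m^2 - 7m + 49).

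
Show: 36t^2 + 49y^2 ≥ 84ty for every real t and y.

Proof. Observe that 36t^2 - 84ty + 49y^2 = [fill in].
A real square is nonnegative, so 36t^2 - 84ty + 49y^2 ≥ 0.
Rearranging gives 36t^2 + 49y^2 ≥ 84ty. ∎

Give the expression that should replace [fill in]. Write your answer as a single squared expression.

(6t - 7y)^2

The leading and trailing coefficients are 6^2 and 7^2, and 84 = 2·6·7, so the trinomial is (6t - 7y)^2.
Hence 36t^2 - 84ty + 49y^2 ≥ 0.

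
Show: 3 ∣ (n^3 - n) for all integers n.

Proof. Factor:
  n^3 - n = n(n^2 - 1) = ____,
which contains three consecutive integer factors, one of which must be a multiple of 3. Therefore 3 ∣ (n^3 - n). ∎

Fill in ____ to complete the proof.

n(n^2 - 1) = n(n - 1)(n + 1) = (n - 1)n(n + 1).
These three factors are consecutive integers, so their product is divisible by 3.

(n - 1)n(n + 1)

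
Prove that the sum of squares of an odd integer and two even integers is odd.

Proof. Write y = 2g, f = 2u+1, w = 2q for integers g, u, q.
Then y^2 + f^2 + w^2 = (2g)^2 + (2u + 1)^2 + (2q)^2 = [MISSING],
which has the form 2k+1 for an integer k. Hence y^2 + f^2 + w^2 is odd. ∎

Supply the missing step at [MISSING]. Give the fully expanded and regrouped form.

Expanding: (2g)^2 + (2u + 1)^2 + (2q)^2 = 4g^2 + 4q^2 + 4u^2 + 4u + 1.
Every term except the constant is even, so this is 2(2g^2 + 2q^2 + 2u^2 + 2u) + 1,
and 2g^2 + 2q^2 + 2u^2 + 2u ∈ ℤ gives the required form.

2(2g^2 + 2q^2 + 2u^2 + 2u) + 1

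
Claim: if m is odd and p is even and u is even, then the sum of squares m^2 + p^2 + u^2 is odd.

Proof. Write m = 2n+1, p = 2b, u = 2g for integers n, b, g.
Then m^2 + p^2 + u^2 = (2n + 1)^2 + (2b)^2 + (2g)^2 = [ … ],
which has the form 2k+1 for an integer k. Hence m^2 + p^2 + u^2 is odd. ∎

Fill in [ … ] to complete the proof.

2(2b^2 + 2g^2 + 2n^2 + 2n) + 1

(2n + 1)^2 + (2b)^2 + (2g)^2 = 4b^2 + 4g^2 + 4n^2 + 4n + 1
= 2(2b^2 + 2g^2 + 2n^2 + 2n) + 1.
Since 2b^2 + 2g^2 + 2n^2 + 2n is an integer, the sum of squares is of the form 2k+1 for an integer k.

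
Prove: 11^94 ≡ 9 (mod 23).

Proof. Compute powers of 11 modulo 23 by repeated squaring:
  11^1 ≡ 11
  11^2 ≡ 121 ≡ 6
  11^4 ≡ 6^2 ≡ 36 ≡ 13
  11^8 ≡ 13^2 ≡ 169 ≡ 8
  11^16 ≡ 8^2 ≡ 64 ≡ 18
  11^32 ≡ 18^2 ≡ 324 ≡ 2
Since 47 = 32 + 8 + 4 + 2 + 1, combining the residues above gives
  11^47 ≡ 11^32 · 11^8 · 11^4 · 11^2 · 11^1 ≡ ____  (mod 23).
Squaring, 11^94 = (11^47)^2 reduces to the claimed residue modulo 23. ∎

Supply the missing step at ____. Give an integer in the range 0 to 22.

Multiply the listed residues: 2 · 8 · 13 · 6 · 11 = 16 → 208 → 1248 → 13728.
Reducing modulo 23: 13728 = 596·23 + 20, so 11^47 ≡ 20.

20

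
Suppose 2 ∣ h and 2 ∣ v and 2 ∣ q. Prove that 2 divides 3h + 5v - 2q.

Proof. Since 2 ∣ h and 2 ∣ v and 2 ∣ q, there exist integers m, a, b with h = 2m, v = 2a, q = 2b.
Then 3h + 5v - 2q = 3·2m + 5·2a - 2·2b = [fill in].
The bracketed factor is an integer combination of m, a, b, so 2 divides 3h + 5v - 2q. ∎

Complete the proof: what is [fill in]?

2(5a - 2b + 3m)

Each term has a factor of 2: 3·2m + 5·2a - 2·2b = 2·(5a - 2b + 3m).
Since 5a - 2b + 3m is an integer, 2 ∣ (3h + 5v - 2q).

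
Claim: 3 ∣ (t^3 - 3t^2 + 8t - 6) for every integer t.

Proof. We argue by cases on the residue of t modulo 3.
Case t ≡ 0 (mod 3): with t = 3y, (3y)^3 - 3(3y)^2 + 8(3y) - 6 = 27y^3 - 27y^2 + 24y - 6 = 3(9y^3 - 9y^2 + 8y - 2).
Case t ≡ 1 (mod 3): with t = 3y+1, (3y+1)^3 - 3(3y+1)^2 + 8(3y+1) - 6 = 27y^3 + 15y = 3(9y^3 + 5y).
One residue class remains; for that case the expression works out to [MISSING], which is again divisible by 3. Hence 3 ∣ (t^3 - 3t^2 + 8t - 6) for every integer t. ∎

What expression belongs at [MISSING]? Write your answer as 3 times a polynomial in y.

Only t ≡ 2 (mod 3) is unaccounted for. Put t = 3y+2:
(3y+2)^3 - 3(3y+2)^2 + 8(3y+2) - 6 expands to 27y^3 + 27y^2 + 24y + 6,
and factoring out 3 leaves 3(9y^3 + 9y^2 + 8y + 2).

3(9y^3 + 9y^2 + 8y + 2)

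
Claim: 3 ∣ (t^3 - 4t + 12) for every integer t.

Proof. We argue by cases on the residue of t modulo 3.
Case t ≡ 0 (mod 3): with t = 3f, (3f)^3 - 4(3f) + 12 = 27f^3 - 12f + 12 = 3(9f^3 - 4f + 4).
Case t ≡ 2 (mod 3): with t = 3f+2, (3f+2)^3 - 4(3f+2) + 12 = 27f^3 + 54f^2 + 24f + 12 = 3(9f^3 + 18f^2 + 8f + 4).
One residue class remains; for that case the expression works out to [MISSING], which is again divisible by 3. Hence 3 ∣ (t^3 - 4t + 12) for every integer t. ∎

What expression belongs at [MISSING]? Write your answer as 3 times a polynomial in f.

3(9f^3 + 9f^2 - f + 3)

Only t ≡ 1 (mod 3) is unaccounted for. Put t = 3f+1:
(3f+1)^3 - 4(3f+1) + 12 expands to 27f^3 + 27f^2 - 3f + 9,
and factoring out 3 leaves 3(9f^3 + 9f^2 - f + 3).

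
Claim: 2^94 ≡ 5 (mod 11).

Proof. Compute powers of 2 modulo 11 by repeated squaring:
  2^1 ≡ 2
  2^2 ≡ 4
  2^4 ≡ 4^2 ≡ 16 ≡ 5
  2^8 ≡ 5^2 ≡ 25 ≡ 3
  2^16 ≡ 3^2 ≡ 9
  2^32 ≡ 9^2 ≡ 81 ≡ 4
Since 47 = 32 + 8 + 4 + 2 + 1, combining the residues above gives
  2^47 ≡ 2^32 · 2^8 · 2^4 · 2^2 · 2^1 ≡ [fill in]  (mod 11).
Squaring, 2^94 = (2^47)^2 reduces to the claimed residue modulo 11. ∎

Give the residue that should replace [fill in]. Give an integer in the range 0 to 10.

7

Multiply the listed residues: 4 · 3 · 5 · 4 · 2 = 12 → 60 → 240 → 480.
Reducing modulo 11: 480 = 43·11 + 7, so 2^47 ≡ 7.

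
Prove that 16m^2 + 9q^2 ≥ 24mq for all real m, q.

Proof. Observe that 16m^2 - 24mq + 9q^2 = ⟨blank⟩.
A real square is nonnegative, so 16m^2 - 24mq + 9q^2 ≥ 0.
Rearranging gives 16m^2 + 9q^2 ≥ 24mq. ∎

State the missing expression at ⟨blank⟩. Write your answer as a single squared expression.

(4m - 3q)^2

The leading and trailing coefficients are 4^2 and 3^2, and 24 = 2·4·3, so the trinomial is (4m - 3q)^2.
Hence 16m^2 - 24mq + 9q^2 ≥ 0.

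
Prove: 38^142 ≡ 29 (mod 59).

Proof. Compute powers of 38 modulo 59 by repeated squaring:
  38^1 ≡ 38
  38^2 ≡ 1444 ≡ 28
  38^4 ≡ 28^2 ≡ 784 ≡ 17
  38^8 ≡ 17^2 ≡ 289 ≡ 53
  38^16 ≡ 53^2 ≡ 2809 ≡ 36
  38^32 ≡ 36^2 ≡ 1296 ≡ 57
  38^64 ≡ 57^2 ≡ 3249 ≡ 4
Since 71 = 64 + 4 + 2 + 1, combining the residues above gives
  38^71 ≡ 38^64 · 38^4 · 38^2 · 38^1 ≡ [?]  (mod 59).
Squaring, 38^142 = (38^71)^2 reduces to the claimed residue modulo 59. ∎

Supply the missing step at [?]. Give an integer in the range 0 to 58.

Multiply the listed residues: 4 · 17 · 28 · 38 = 68 → 1904 → 72352.
Reducing modulo 59: 72352 = 1226·59 + 18, so 38^71 ≡ 18.

18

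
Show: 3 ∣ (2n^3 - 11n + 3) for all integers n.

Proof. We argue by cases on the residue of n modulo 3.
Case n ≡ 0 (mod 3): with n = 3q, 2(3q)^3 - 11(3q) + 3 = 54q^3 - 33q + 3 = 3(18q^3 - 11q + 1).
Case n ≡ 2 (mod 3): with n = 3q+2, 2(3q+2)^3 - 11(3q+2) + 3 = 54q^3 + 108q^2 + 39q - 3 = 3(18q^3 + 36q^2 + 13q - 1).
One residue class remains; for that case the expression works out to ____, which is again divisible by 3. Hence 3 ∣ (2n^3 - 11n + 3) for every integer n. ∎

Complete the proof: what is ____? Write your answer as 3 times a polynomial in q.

The residues treated are {0, 2}, so the missing case is n ≡ 1 (mod 3); write n = 3q+1.
Then 2(3q+1)^3 - 11(3q+1) + 3 = 54q^3 + 54q^2 - 15q - 6 = 3(18q^3 + 18q^2 - 5q - 2).

3(18q^3 + 18q^2 - 5q - 2)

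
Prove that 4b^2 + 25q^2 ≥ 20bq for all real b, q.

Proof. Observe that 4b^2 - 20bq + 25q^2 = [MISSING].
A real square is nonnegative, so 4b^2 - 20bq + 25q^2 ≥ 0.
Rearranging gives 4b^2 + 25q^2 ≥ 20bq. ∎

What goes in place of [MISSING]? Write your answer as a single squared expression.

(2b - 5q)^2

4b^2 - 20bq + 25q^2 is a perfect-square trinomial: the outer terms are (2b)^2 and (5q)^2, and the cross term is -2·2b·5q.
So 4b^2 - 20bq + 25q^2 = (2b - 5q)^2 ≥ 0.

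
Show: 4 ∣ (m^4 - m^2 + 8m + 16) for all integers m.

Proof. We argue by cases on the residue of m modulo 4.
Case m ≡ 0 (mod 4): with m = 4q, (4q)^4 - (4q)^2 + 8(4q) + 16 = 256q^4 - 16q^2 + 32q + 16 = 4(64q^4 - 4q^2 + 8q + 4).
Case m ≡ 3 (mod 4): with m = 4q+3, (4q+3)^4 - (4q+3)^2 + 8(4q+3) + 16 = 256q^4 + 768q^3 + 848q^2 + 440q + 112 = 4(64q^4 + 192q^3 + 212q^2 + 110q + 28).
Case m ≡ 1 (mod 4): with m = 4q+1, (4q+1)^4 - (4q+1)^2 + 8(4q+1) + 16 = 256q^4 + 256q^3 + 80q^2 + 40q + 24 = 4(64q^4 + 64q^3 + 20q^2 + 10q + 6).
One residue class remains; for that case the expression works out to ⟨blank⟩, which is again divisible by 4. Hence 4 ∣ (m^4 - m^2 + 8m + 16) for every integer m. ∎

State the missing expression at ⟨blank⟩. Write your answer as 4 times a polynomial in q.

4(64q^4 + 128q^3 + 92q^2 + 36q + 11)

Only m ≡ 2 (mod 4) is unaccounted for. Put m = 4q+2:
(4q+2)^4 - (4q+2)^2 + 8(4q+2) + 16 expands to 256q^4 + 512q^3 + 368q^2 + 144q + 44,
and factoring out 4 leaves 4(64q^4 + 128q^3 + 92q^2 + 36q + 11).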